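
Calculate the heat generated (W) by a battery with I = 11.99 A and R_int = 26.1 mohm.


Convert: R = 26.1 mohm = 0.0261 ohm
I^2 = 143.76
Q = 143.76 * 0.0261 = 3.752 W

3.752 W


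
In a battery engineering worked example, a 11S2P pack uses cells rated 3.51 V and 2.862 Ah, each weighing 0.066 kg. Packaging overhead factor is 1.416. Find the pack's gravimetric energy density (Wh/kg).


Step 1: V_pack = 11 * 3.51 = 38.61 V
Step 2: C_pack = 2 * 2.862 = 5.724 Ah
Step 3: E_pack = V_pack * C_pack = 38.61 * 5.724 = 221 Wh
Step 4: m_pack = 11 * 2 * 0.066 * 1.416 = 2.056 kg
Step 5: ED = E_pack / m_pack = 221 / 2.056 = 107.5 Wh/kg

107.5 Wh/kg


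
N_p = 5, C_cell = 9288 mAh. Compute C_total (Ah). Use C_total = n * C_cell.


Convert: C_cell = 9288 mAh = 9.288 Ah
C_total = 5 * 9.288 = 46.44 Ah

46.44 Ah


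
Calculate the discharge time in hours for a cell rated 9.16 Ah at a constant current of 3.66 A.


Runtime = 9.16 Ah / 3.66 A = 2.503 hr

2.503 hr


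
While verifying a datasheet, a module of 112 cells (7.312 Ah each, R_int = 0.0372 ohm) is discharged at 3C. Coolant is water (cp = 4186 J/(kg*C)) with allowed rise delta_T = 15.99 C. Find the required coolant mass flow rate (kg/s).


Step 1: I = 3 * 7.312 = 21.936 A
Step 2: Q_cell = I^2 * R = 21.936^2 * 0.0372 = 17.9 W
Step 3: Q_total = 112 * 17.9 = 2004.8 W
Step 4: m_dot = Q_total / (cp * dT) = 2004.8 / (4186 * 15.99) = 0.02995 kg/s

0.02995 kg/s


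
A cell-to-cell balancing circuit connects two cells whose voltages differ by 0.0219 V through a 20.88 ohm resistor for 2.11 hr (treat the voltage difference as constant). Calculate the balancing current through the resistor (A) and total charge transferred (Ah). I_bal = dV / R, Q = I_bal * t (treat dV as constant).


First, Ohm's law: I_bal = 0.0219 V / 20.88 ohm = 0.0010489 A
Then Q = I * t = 0.0010489 A * 2.11 hr = 0.002213 Ah

I=0.0010489 A, Q=0.002213 Ah


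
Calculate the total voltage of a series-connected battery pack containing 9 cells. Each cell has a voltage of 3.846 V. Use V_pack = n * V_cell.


V_pack = n * V_cell = 9 * 3.846 = 34.614 V

34.614 V


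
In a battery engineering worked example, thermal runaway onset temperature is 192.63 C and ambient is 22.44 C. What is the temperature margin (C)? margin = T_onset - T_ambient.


Safety margin = 192.63 C - 22.44 C = 170.19 C

170.19 C


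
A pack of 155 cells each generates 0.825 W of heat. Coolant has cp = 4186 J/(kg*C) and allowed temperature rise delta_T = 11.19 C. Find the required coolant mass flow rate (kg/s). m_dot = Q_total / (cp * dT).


Step 1: Total heat Q = 155 * 0.825 W = 127.88 W
Step 2: denom = cp * dT = 4186 * 11.19 = 46841
Step 3: m_dot = 127.88 / 46841 = 0.002730 kg/s

0.002730 kg/s


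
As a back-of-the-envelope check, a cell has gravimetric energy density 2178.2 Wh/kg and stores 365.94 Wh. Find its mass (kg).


m = E / ED = 365.94 / 2178.2 = 0.1680 kg

0.1680 kg


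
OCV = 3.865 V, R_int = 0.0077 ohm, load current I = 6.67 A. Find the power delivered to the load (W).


Step 1: V_terminal = OCV - I*R = 3.865 - 6.67 * 0.0077 = 3.8136 V
Step 2: P_out = V_terminal * I = 3.8136 * 6.67 = 25.44 W

25.44 W


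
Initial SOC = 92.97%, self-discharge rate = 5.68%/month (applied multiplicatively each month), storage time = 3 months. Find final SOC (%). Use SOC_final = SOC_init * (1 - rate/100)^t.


Monthly retention factor = 1 - 5.68/100 = 0.9432
Over 3 months: factor^3 = 0.8391
SOC_final = 92.97 * 0.8391 = 78.01%

78.01%


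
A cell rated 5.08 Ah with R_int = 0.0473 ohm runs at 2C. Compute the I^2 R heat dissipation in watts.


Step 1: I = C_rate * capacity = 2 * 5.08 = 10.16 A
Step 2: Q = I^2 * R = 10.16^2 * 0.0473 = 103.23 * 0.0473 = 4.883 W

4.883 W


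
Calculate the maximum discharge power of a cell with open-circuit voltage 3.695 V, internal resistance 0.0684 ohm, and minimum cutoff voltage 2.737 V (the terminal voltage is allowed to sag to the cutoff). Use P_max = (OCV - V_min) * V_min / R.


dV = OCV - V_min = 0.958 V (so I_max = dV / R)
P_max = dV * V_min / R = 0.958 * 2.737 / 0.0684 = 38.33 W

38.33 W


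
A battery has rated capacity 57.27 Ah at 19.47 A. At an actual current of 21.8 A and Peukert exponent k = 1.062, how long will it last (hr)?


t_rated = C / I_rated = 57.27 / 19.47 = 2.9414 hr
(I_rated/I)^k = (0.89312)^1.062 = 0.88688
t = t_rated * (I_rated/I)^k = 2.9414 * 0.88688 = 2.609 hr

2.609 hr


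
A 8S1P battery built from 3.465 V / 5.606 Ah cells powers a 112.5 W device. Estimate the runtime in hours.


Step 1: E_pack = Ns * V_cell * Np * C_cell = 8 * 3.465 * 1 * 5.606 = 155.4 Wh
Step 2: t = E_pack / P = 155.4 / 112.5 = 1.381 hr

1.381 hr


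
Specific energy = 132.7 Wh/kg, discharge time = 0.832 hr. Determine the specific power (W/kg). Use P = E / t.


Specific power = 132.7 Wh/kg / 0.832 hr = 159.5 W/kg

159.5 W/kg


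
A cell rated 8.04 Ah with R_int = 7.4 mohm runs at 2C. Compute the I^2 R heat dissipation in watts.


Convert: R = 7.4 mohm = 0.0074 ohm
Step 1: I = C_rate * capacity = 2 * 8.04 = 16.08 A
Step 2: Q = I^2 * R = 16.08^2 * 0.0074 = 258.57 * 0.0074 = 1.913 W

1.913 W


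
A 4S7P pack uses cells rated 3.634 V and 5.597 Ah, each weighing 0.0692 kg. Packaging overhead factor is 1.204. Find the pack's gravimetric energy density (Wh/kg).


Step 1: V_pack = 4 * 3.634 = 14.536 V
Step 2: C_pack = 7 * 5.597 = 39.179 Ah
Step 3: E_pack = V_pack * C_pack = 14.536 * 39.179 = 569.51 Wh
Step 4: m_pack = 4 * 7 * 0.0692 * 1.204 = 2.3329 kg
Step 5: ED = E_pack / m_pack = 569.51 / 2.3329 = 244.1 Wh/kg

244.1 Wh/kg


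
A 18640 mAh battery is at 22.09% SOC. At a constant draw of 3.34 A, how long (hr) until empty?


Convert: C_total = 18640 mAh = 18.64 Ah
Step 1: remaining = SOC/100 * C_total = 22.09/100 * 18.64 = 4.1176 Ah
Step 2: t = remaining / I = 4.1176 / 3.34 = 1.233 hr

1.233 hr


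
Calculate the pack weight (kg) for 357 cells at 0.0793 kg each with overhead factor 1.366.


Cell mass sum = 357 * 0.0793 = 28.31 kg
With overhead 1.366: m_pack = 28.31 * 1.366 = 38.67 kg

38.67 kg


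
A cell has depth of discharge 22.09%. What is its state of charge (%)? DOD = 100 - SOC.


SOC = 100 - DOD = 100 - 22.09 = 77.91%

77.91%


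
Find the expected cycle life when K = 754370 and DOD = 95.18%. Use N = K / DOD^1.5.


DOD^1.5 = 928.58
N = K / DOD^1.5 = 754370 / 928.58 = 812.4

812.4 cycles


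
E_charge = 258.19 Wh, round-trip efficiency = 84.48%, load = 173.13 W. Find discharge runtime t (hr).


Step 1: E_discharge = eta/100 * E_charge = 84.48/100 * 258.19 = 218.12 Wh
Step 2: t = E_discharge / P = 218.12 / 173.13 = 1.260 hr

1.260 hr


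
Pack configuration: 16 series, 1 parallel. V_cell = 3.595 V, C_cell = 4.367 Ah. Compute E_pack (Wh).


E = Ns * Vcell * Np * Ccell = 16 * 3.595 * 1 * 4.367 = 251.2 Wh

251.2 Wh


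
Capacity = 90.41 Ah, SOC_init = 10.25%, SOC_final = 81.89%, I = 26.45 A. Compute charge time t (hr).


Step 1: dSOC = 81.89% - 10.25% = 71.64%
Step 2: delta_Ah = 90.41 * 71.64 / 100 = 64.77 Ah
Step 3: t = 64.77 / 26.45 = 2.449 hr

2.449 hr


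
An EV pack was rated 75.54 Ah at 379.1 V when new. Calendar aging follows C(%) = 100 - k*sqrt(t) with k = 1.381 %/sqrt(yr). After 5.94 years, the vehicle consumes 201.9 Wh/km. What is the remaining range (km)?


Step 1: capacity retention = 100 - 1.381 * sqrt(5.94) = 100 - 1.381 * 2.4372 = 96.634%
Step 2: C_now = 75.54 * 96.634/100 = 72.997 Ah
Step 3: E_pack = V * C_now = 379.1 * 72.997 = 27673 Wh
Step 4: range = E_pack / consumption = 27673 / 201.9 = 137.1 km

137.1 km


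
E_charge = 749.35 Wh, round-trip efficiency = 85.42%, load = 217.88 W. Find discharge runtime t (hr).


Step 1: E_discharge = eta/100 * E_charge = 85.42/100 * 749.35 = 640.09 Wh
Step 2: t = E_discharge / P = 640.09 / 217.88 = 2.938 hr

2.938 hr


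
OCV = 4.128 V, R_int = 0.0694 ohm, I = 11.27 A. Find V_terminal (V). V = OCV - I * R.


V = OCV - I*R = 4.128 - 11.27 * 0.0694 = 3.346 V

3.346 V


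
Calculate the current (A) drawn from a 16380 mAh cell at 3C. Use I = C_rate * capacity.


Convert: capacity = 16380 mAh = 16.38 Ah
I = C_rate * capacity = 3 * 16.38 = 49.14 A

49.14 A


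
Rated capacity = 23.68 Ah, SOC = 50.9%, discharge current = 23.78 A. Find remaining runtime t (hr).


Step 1: remaining = SOC/100 * C_total = 50.9/100 * 23.68 = 12.053 Ah
Step 2: t = remaining / I = 12.053 / 23.78 = 0.5069 hr

0.5069 hr


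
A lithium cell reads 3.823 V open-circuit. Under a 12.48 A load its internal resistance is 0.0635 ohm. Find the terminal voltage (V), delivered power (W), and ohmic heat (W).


Step 1: V_terminal = OCV - I*R = 3.823 - 12.48 * 0.0635 = 3.0305 V
Step 2: P_out = V_terminal * I = 3.0305 * 12.48 = 37.82 W
Step 3: Q = I^2 * R = 12.48^2 * 0.0635 = 9.890 W

V=3.0305 V, P=37.82 W, Q=9.890 W


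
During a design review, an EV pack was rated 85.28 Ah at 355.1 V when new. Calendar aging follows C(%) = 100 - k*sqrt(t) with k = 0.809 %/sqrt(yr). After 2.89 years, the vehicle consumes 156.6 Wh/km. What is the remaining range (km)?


Step 1: capacity retention = 100 - 0.809 * sqrt(2.89) = 100 - 0.809 * 1.7 = 98.625%
Step 2: C_now = 85.28 * 98.625/100 = 84.107 Ah
Step 3: E_pack = V * C_now = 355.1 * 84.107 = 29866 Wh
Step 4: range = E_pack / consumption = 29866 / 156.6 = 190.7 km

190.7 km


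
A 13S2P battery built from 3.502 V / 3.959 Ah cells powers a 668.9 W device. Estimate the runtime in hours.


Step 1: E_pack = Ns * V_cell * Np * C_cell = 13 * 3.502 * 2 * 3.959 = 360.47 Wh
Step 2: t = E_pack / P = 360.47 / 668.9 = 0.5389 hr

0.5389 hr


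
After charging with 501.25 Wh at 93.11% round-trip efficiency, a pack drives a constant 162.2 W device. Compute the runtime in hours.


Step 1: E_discharge = eta/100 * E_charge = 93.11/100 * 501.25 = 466.71 Wh
Step 2: t = E_discharge / P = 466.71 / 162.2 = 2.877 hr

2.877 hr


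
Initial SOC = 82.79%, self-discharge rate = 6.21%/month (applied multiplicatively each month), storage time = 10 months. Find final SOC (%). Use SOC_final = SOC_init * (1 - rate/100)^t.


decay = (1 - 6.21/100)^10 = 0.5267
SOC_final = 82.79 * 0.5267 = 43.61%

43.61%


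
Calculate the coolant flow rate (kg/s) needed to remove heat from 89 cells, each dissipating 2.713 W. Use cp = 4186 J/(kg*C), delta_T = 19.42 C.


Step 1: Total heat Q = 89 * 2.713 W = 241.46 W
Step 2: denom = cp * dT = 4186 * 19.42 = 81292
Step 3: m_dot = 241.46 / 81292 = 0.002970 kg/s

0.002970 kg/s


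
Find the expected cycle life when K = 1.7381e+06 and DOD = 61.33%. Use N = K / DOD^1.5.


DOD^1.5 = 480.3
N = K / DOD^1.5 = 1.7381e+06 / 480.3 = 3619

3619 cycles


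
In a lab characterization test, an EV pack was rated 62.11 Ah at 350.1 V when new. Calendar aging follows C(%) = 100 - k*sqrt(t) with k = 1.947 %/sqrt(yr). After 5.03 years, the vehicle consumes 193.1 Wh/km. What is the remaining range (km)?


Step 1: capacity retention = 100 - 1.947 * sqrt(5.03) = 100 - 1.947 * 2.2428 = 95.633%
Step 2: C_now = 62.11 * 95.633/100 = 59.398 Ah
Step 3: E_pack = V * C_now = 350.1 * 59.398 = 20795 Wh
Step 4: range = E_pack / consumption = 20795 / 193.1 = 107.7 km

107.7 km


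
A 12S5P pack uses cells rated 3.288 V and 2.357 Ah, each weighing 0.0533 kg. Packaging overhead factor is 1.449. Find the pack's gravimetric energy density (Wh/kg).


Step 1: V_pack = 12 * 3.288 = 39.456 V
Step 2: C_pack = 5 * 2.357 = 11.785 Ah
Step 3: E_pack = V_pack * C_pack = 39.456 * 11.785 = 464.99 Wh
Step 4: m_pack = 12 * 5 * 0.0533 * 1.449 = 4.6339 kg
Step 5: ED = E_pack / m_pack = 464.99 / 4.6339 = 100.3 Wh/kg

100.3 Wh/kg


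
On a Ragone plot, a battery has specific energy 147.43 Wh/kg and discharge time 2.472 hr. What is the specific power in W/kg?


Specific power = 147.43 Wh/kg / 2.472 hr = 59.64 W/kg

59.64 W/kg


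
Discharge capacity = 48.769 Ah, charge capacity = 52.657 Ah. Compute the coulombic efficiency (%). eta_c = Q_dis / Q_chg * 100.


eta_c = Q_dis / Q_chg * 100 = 48.769 / 52.657 * 100 = 92.62%

92.62%


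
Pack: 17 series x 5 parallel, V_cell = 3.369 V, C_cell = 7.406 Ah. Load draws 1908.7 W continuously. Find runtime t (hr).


Step 1: E_pack = Ns * V_cell * Np * C_cell = 17 * 3.369 * 5 * 7.406 = 2120.8 Wh
Step 2: t = E_pack / P = 2120.8 / 1908.7 = 1.111 hr

1.111 hr


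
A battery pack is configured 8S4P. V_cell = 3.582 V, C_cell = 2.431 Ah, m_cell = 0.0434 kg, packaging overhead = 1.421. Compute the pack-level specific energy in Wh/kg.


Step 1: V_pack = 8 * 3.582 = 28.656 V
Step 2: C_pack = 4 * 2.431 = 9.724 Ah
Step 3: E_pack = V_pack * C_pack = 28.656 * 9.724 = 278.65 Wh
Step 4: m_pack = 8 * 4 * 0.0434 * 1.421 = 1.9735 kg
Step 5: ED = E_pack / m_pack = 278.65 / 1.9735 = 141.2 Wh/kg

141.2 Wh/kg


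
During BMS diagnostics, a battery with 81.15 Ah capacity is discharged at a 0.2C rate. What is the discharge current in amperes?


I = C_rate * capacity = 0.2 * 81.15 = 16.23 A

16.23 A


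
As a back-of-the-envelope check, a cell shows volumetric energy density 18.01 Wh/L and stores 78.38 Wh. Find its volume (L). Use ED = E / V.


V = E / ED = 78.38 / 18.01 = 4.352 L

4.352 L


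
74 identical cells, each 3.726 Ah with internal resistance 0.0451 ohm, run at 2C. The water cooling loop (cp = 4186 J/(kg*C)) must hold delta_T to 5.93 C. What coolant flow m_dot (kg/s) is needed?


Step 1: I = 2 * 3.726 = 7.452 A
Step 2: Q_cell = I^2 * R = 7.452^2 * 0.0451 = 2.5045 W
Step 3: Q_total = 74 * 2.5045 = 185.33 W
Step 4: m_dot = Q_total / (cp * dT) = 185.33 / (4186 * 5.93) = 0.007466 kg/s

0.007466 kg/s


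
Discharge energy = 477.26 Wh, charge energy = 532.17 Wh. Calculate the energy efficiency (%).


eta_e = E_dis / E_chg * 100 = 477.26 / 532.17 * 100 = 89.68%

89.68%


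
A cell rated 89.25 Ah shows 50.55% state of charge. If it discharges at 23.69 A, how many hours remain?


Step 1: remaining = SOC/100 * C_total = 50.55/100 * 89.25 = 45.116 Ah
Step 2: t = remaining / I = 45.116 / 23.69 = 1.904 hr

1.904 hr


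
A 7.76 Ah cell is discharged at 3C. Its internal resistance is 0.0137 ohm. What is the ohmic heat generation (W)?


Step 1: I = C_rate * capacity = 3 * 7.76 = 23.28 A
Step 2: Q = I^2 * R = 23.28^2 * 0.0137 = 541.96 * 0.0137 = 7.425 W

7.425 W


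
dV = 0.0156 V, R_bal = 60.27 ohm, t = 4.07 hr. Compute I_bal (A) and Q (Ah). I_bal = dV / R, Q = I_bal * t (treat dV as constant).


First, Ohm's law: I_bal = 0.0156 V / 60.27 ohm = 2.5884e-04 A
Then Q = I * t = 2.5884e-04 A * 4.07 hr = 0.001053 Ah

I=2.5884e-04 A, Q=0.001053 Ah


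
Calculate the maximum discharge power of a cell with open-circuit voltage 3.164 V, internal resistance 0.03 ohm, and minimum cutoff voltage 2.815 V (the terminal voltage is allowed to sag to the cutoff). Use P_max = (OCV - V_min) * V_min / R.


P_max = (OCV - V_min) * V_min / R = (3.164 - 2.815) * 2.815 / 0.03 = 0.349 * 2.815 / 0.03 = 32.75 W

32.75 W


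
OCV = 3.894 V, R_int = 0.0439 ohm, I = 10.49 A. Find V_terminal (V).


V = OCV - I*R = 3.894 - 10.49 * 0.0439 = 3.433 V

3.433 V


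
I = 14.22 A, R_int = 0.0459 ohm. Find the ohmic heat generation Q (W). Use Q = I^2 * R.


I^2 = 202.21
Q = 202.21 * 0.0459 = 9.281 W

9.281 W


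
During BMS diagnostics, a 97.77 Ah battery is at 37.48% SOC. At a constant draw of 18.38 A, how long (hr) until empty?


Step 1: remaining = SOC/100 * C_total = 37.48/100 * 97.77 = 36.644 Ah
Step 2: t = remaining / I = 36.644 / 18.38 = 1.994 hr

1.994 hr


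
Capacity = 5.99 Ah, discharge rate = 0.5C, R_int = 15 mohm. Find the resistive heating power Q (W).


Convert: R = 15 mohm = 0.015 ohm
Step 1: I = C_rate * capacity = 0.5 * 5.99 = 2.995 A
Step 2: Q = I^2 * R = 2.995^2 * 0.015 = 8.97 * 0.015 = 0.1346 W

0.1346 W


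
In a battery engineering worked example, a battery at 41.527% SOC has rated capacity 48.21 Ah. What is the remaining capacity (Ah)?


remaining = SOC / 100 * total = 41.527 / 100 * 48.21 = 20.02 Ah

20.02 Ah


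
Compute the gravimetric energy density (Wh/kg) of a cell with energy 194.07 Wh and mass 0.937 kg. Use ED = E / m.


Specific energy = 194.07 Wh / 0.937 kg = 207.1 Wh/kg

207.1 Wh/kg


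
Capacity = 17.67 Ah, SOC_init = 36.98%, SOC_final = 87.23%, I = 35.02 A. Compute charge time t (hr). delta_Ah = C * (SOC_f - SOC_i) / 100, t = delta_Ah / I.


Step 1: dSOC = 87.23% - 36.98% = 50.25%
Step 2: delta_Ah = 17.67 * 50.25 / 100 = 8.8792 Ah
Step 3: t = 8.8792 / 35.02 = 0.2535 hr

0.2535 hr


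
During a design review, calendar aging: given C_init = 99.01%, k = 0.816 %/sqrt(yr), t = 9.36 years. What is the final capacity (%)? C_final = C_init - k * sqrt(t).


Step 1: sqrt(9.36 yr) = 3.0594
Step 2: drop = 0.816 * 3.0594 = 2.4965
Step 3: C_final = 99.01 - 2.4965 = 96.51%

96.51%


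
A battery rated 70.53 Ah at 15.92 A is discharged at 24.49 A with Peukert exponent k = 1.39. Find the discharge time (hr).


t_rated = C / I_rated = 70.53 / 15.92 = 4.4303 hr
(I_rated/I)^k = (0.65006)^1.39 = 0.54955
t = t_rated * (I_rated/I)^k = 4.4303 * 0.54955 = 2.435 hr

2.435 hr


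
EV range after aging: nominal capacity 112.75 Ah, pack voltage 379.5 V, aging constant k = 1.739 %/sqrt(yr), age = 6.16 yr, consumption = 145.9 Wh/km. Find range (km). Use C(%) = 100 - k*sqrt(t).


Step 1: capacity retention = 100 - 1.739 * sqrt(6.16) = 100 - 1.739 * 2.4819 = 95.684%
Step 2: C_now = 112.75 * 95.684/100 = 107.88 Ah
Step 3: E_pack = V * C_now = 379.5 * 107.88 = 40940 Wh
Step 4: range = E_pack / consumption = 40940 / 145.9 = 280.6 km

280.6 km


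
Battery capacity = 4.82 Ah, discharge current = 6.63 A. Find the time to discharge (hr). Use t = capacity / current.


t = capacity / current = 4.82 / 6.63 = 0.7270 hr

0.7270 hr


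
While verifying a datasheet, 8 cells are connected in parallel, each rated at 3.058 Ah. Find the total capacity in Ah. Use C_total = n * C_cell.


Parallel capacities add: 8 * 3.058 Ah = 24.464 Ah

24.464 Ah


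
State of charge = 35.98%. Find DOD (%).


DOD = 100 - SOC = 100 - 35.98 = 64.02%

64.02%


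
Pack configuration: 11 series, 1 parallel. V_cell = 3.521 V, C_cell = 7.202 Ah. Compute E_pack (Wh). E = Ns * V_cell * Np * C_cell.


V_pack = 11 * 3.521 = 38.731 V
C_pack = 1 * 7.202 = 7.202 Ah
E = V_pack * C_pack = 38.731 * 7.202 = 278.9 Wh

278.9 Wh


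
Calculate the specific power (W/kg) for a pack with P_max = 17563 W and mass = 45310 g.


Convert: m = 45310 g = 45.31 kg
SP = P / m = 17563 / 45.31 = 387.6 W/kg

387.6 W/kg


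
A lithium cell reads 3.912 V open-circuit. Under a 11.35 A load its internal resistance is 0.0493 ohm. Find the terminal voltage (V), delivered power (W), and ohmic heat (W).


Step 1: V_terminal = OCV - I*R = 3.912 - 11.35 * 0.0493 = 3.3524 V
Step 2: P_out = V_terminal * I = 3.3524 * 11.35 = 38.05 W
Step 3: Q = I^2 * R = 11.35^2 * 0.0493 = 6.351 W

V=3.3524 V, P=38.05 W, Q=6.351 W


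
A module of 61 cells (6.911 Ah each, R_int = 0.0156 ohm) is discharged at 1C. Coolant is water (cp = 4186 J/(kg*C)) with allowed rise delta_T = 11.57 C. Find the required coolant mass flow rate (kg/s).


Step 1: I = 1 * 6.911 = 6.911 A
Step 2: Q_cell = I^2 * R = 6.911^2 * 0.0156 = 0.74509 W
Step 3: Q_total = 61 * 0.74509 = 45.45 W
Step 4: m_dot = Q_total / (cp * dT) = 45.45 / (4186 * 11.57) = 9.384e-04 kg/s

9.384e-04 kg/s


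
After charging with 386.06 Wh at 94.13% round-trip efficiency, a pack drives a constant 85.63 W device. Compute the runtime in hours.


Step 1: E_discharge = eta/100 * E_charge = 94.13/100 * 386.06 = 363.4 Wh
Step 2: t = E_discharge / P = 363.4 / 85.63 = 4.244 hr

4.244 hr


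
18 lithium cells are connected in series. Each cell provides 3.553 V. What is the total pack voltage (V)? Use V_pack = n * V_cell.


With 18 cells in series at 3.553 V each, V_pack = 63.954 V

63.954 V


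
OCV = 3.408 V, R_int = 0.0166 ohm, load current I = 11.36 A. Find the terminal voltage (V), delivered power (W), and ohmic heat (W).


Step 1: V_terminal = OCV - I*R = 3.408 - 11.36 * 0.0166 = 3.2194 V
Step 2: P_out = V_terminal * I = 3.2194 * 11.36 = 36.57 W
Step 3: Q = I^2 * R = 11.36^2 * 0.0166 = 2.142 W

V=3.2194 V, P=36.57 W, Q=2.142 W


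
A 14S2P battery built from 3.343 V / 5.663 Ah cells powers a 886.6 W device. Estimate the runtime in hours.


Step 1: E_pack = Ns * V_cell * Np * C_cell = 14 * 3.343 * 2 * 5.663 = 530.08 Wh
Step 2: t = E_pack / P = 530.08 / 886.6 = 0.5979 hr

0.5979 hr


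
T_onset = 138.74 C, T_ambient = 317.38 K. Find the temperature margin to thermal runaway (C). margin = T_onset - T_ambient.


Convert: T_ambient = 317.38 K = 44.23 C
margin = 138.74 - 44.23 = 94.51 C

94.51 C


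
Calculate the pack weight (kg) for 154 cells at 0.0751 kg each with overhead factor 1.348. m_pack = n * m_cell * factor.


Cell mass sum = 154 * 0.0751 = 11.565 kg
With overhead 1.348: m_pack = 11.565 * 1.348 = 15.59 kg

15.59 kg


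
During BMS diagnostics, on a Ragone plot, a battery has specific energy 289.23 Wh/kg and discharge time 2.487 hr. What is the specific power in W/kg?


P_specific = E / t = 289.23 / 2.487 = 116.3 W/kg

116.3 W/kg


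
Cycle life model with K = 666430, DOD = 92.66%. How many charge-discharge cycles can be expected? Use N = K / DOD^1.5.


Step 1: DOD^1.5 = 92.66^1.5 = 891.95
Step 2: N = 666430 / 891.95 = 747.2 cycles

747.2 cycles


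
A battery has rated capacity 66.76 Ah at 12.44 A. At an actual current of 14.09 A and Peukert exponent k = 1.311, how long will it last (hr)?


t_rated = C / I_rated = 66.76 / 12.44 = 5.3666 hr
(I_rated/I)^k = (0.8829)^1.311 = 0.84936
t = t_rated * (I_rated/I)^k = 5.3666 * 0.84936 = 4.558 hr

4.558 hr


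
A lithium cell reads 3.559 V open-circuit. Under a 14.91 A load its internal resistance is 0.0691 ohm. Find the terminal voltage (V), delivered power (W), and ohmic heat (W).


Step 1: V_terminal = OCV - I*R = 3.559 - 14.91 * 0.0691 = 2.5287 V
Step 2: P_out = V_terminal * I = 2.5287 * 14.91 = 37.70 W
Step 3: Q = I^2 * R = 14.91^2 * 0.0691 = 15.36 W

V=2.5287 V, P=37.70 W, Q=15.36 W


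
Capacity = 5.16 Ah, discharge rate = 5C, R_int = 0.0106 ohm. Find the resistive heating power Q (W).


Step 1: I = C_rate * capacity = 5 * 5.16 = 25.8 A
Step 2: Q = I^2 * R = 25.8^2 * 0.0106 = 665.64 * 0.0106 = 7.056 W

7.056 W


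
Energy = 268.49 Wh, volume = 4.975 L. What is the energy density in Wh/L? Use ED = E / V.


ED = E / V = 268.49 / 4.975 = 53.97 Wh/L

53.97 Wh/L


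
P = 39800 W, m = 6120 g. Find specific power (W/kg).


Convert: m = 6120 g = 6.12 kg
Specific power = 39800 W / 6.12 kg = 6503 W/kg

6503 W/kg


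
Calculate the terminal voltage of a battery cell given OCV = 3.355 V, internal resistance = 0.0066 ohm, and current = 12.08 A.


V = OCV - I*R = 3.355 - 12.08 * 0.0066 = 3.275 V

3.275 V


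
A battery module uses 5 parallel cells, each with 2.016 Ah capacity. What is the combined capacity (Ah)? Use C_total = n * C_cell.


Parallel capacities add: 5 * 2.016 Ah = 10.08 Ah

10.08 Ah


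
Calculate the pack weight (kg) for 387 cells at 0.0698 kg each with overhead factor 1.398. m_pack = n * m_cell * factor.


Cell mass sum = 387 * 0.0698 = 27.013 kg
With overhead 1.398: m_pack = 27.013 * 1.398 = 37.76 kg

37.76 kg


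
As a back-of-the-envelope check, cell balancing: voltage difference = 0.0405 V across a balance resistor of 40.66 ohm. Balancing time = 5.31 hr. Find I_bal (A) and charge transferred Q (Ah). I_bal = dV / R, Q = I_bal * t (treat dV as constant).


I_bal = dV / R = 0.0405 / 40.66 = 9.9606e-04 A
Q = I_bal * t = 9.9606e-04 * 5.31 = 0.005289 Ah

I=9.9606e-04 A, Q=0.005289 Ah


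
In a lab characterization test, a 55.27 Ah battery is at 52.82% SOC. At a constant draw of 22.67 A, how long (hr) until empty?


Step 1: remaining = SOC/100 * C_total = 52.82/100 * 55.27 = 29.194 Ah
Step 2: t = remaining / I = 29.194 / 22.67 = 1.288 hr

1.288 hr


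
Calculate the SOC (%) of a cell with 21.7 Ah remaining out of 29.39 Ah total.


SOC% = 21.7 / 29.39 * 100 = 73.83%

73.83%


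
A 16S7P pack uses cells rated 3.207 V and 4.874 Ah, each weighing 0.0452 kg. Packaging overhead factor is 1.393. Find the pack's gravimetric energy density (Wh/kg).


Step 1: V_pack = 16 * 3.207 = 51.312 V
Step 2: C_pack = 7 * 4.874 = 34.118 Ah
Step 3: E_pack = V_pack * C_pack = 51.312 * 34.118 = 1750.7 Wh
Step 4: m_pack = 16 * 7 * 0.0452 * 1.393 = 7.0519 kg
Step 5: ED = E_pack / m_pack = 1750.7 / 7.0519 = 248.3 Wh/kg

248.3 Wh/kg


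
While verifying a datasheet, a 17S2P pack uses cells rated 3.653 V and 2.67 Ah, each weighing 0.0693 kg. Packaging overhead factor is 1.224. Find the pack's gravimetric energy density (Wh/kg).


Step 1: V_pack = 17 * 3.653 = 62.101 V
Step 2: C_pack = 2 * 2.67 = 5.34 Ah
Step 3: E_pack = V_pack * C_pack = 62.101 * 5.34 = 331.62 Wh
Step 4: m_pack = 17 * 2 * 0.0693 * 1.224 = 2.884 kg
Step 5: ED = E_pack / m_pack = 331.62 / 2.884 = 115.0 Wh/kg

115.0 Wh/kg


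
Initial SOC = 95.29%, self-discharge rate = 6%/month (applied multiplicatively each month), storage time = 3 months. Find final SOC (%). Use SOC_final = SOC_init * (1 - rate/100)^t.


Monthly retention factor = 1 - 6/100 = 0.94
Over 3 months: factor^3 = 0.83058
SOC_final = 95.29 * 0.83058 = 79.15%

79.15%


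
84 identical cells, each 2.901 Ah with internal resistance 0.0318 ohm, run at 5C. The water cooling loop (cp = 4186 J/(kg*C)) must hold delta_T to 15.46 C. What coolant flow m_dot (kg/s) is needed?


Step 1: I = 5 * 2.901 = 14.505 A
Step 2: Q_cell = I^2 * R = 14.505^2 * 0.0318 = 6.6906 W
Step 3: Q_total = 84 * 6.6906 = 562.01 W
Step 4: m_dot = Q_total / (cp * dT) = 562.01 / (4186 * 15.46) = 0.008684 kg/s

0.008684 kg/s


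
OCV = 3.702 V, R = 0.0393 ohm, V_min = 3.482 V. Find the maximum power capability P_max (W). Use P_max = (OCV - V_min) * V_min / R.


dV = OCV - V_min = 0.22 V (so I_max = dV / R)
P_max = dV * V_min / R = 0.22 * 3.482 / 0.0393 = 19.49 W

19.49 W


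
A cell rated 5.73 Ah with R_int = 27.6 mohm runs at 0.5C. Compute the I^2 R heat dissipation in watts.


Convert: R = 27.6 mohm = 0.0276 ohm
Step 1: I = C_rate * capacity = 0.5 * 5.73 = 2.865 A
Step 2: Q = I^2 * R = 2.865^2 * 0.0276 = 8.2082 * 0.0276 = 0.2265 W

0.2265 W


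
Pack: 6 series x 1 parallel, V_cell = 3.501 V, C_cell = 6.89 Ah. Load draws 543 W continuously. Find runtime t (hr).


Step 1: E_pack = Ns * V_cell * Np * C_cell = 6 * 3.501 * 1 * 6.89 = 144.73 Wh
Step 2: t = E_pack / P = 144.73 / 543 = 0.2665 hr

0.2665 hr


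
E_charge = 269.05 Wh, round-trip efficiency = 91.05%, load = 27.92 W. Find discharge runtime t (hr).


Step 1: E_discharge = eta/100 * E_charge = 91.05/100 * 269.05 = 244.97 Wh
Step 2: t = E_discharge / P = 244.97 / 27.92 = 8.774 hr

8.774 hr


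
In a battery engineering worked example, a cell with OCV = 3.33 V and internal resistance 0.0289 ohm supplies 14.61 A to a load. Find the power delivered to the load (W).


Step 1: V_terminal = OCV - I*R = 3.33 - 14.61 * 0.0289 = 2.9078 V
Step 2: P_out = V_terminal * I = 2.9078 * 14.61 = 42.48 W

42.48 W


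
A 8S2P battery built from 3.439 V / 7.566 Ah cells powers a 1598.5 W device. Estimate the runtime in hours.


Step 1: E_pack = Ns * V_cell * Np * C_cell = 8 * 3.439 * 2 * 7.566 = 416.31 Wh
Step 2: t = E_pack / P = 416.31 / 1598.5 = 0.2604 hr

0.2604 hr


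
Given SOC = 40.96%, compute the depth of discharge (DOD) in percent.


DOD = 100 - SOC = 100 - 40.96 = 59.04%

59.04%


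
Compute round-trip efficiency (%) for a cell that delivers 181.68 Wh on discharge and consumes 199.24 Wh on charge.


Round-trip efficiency = 181.68/199.24 * 100% = 91.19%

91.19%


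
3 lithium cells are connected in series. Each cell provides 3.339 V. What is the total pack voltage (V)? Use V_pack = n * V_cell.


With 3 cells in series at 3.339 V each, V_pack = 10.017 V

10.017 V


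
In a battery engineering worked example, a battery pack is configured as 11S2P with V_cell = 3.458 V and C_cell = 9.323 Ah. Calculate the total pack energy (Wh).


V_pack = 11 * 3.458 = 38.038 V
C_pack = 2 * 9.323 = 18.646 Ah
E = V_pack * C_pack = 38.038 * 18.646 = 709.3 Wh

709.3 Wh


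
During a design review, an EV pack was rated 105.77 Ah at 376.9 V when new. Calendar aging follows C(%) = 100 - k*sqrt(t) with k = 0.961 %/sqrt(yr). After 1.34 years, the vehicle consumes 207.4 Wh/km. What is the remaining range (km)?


Step 1: capacity retention = 100 - 0.961 * sqrt(1.34) = 100 - 0.961 * 1.1576 = 98.888%
Step 2: C_now = 105.77 * 98.888/100 = 104.59 Ah
Step 3: E_pack = V * C_now = 376.9 * 104.59 = 39420 Wh
Step 4: range = E_pack / consumption = 39420 / 207.4 = 190.1 km

190.1 km


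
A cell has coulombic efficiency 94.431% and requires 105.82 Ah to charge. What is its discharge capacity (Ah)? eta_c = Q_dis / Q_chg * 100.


Q_dis = eta/100 * Q_chg = 94.431/100 * 105.82 = 99.93 Ah

99.93 Ah


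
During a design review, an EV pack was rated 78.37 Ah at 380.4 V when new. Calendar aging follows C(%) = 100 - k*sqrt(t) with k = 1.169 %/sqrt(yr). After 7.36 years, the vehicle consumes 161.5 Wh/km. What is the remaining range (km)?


Step 1: capacity retention = 100 - 1.169 * sqrt(7.36) = 100 - 1.169 * 2.7129 = 96.829%
Step 2: C_now = 78.37 * 96.829/100 = 75.885 Ah
Step 3: E_pack = V * C_now = 380.4 * 75.885 = 28867 Wh
Step 4: range = E_pack / consumption = 28867 / 161.5 = 178.7 km

178.7 km


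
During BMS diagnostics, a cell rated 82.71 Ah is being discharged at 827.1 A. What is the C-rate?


C_rate = I / capacity = 827.1 / 82.71 = 10C

10C


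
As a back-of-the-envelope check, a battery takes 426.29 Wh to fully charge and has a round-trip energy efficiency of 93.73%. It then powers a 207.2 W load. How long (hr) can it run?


Step 1: E_discharge = eta/100 * E_charge = 93.73/100 * 426.29 = 399.56 Wh
Step 2: t = E_discharge / P = 399.56 / 207.2 = 1.928 hr

1.928 hr


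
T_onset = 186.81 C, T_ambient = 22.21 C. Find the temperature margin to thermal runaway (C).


margin = T_onset - T_ambient = 186.81 - 22.21 = 164.6 C

164.6 C


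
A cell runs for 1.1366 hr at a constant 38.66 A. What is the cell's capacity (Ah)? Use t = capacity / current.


C = I * t = 38.66 * 1.1366 = 43.94 Ah

43.94 Ah


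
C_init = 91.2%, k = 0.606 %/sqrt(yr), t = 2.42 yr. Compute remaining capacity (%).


sqrt(t) = sqrt(2.42) = 1.5556
C_final = 91.2 - 0.606 * 1.5556 = 90.26%

90.26%


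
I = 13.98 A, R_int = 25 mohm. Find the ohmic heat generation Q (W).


Convert: R = 25 mohm = 0.025 ohm
I^2 = 195.44
Q = 195.44 * 0.025 = 4.886 W

4.886 W


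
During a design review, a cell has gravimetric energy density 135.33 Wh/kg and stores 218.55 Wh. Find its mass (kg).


m = E / ED = 218.55 / 135.33 = 1.615 kg

1.615 kg


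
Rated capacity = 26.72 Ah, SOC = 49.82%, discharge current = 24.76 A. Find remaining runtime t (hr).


Step 1: remaining = SOC/100 * C_total = 49.82/100 * 26.72 = 13.312 Ah
Step 2: t = remaining / I = 13.312 / 24.76 = 0.5376 hr

0.5376 hr


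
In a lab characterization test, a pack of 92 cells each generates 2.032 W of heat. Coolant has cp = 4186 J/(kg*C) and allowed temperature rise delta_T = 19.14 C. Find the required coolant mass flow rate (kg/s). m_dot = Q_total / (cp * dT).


Step 1: Total heat Q = 92 * 2.032 W = 186.94 W
Step 2: denom = cp * dT = 4186 * 19.14 = 80120
Step 3: m_dot = 186.94 / 80120 = 0.002333 kg/s

0.002333 kg/s


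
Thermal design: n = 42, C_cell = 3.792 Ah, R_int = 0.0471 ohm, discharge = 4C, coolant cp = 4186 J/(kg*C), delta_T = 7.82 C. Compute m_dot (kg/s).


Step 1: I = 4 * 3.792 = 15.168 A
Step 2: Q_cell = I^2 * R = 15.168^2 * 0.0471 = 10.836 W
Step 3: Q_total = 42 * 10.836 = 455.11 W
Step 4: m_dot = Q_total / (cp * dT) = 455.11 / (4186 * 7.82) = 0.01390 kg/s

0.01390 kg/s


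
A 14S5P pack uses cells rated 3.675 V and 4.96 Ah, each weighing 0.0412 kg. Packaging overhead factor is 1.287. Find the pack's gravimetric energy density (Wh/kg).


Step 1: V_pack = 14 * 3.675 = 51.45 V
Step 2: C_pack = 5 * 4.96 = 24.8 Ah
Step 3: E_pack = V_pack * C_pack = 51.45 * 24.8 = 1276 Wh
Step 4: m_pack = 14 * 5 * 0.0412 * 1.287 = 3.7117 kg
Step 5: ED = E_pack / m_pack = 1276 / 3.7117 = 343.8 Wh/kg

343.8 Wh/kg


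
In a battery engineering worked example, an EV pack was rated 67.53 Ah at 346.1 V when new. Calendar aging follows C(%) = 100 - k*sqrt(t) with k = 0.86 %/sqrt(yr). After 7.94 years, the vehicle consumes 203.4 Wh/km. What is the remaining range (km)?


Step 1: capacity retention = 100 - 0.86 * sqrt(7.94) = 100 - 0.86 * 2.8178 = 97.577%
Step 2: C_now = 67.53 * 97.577/100 = 65.894 Ah
Step 3: E_pack = V * C_now = 346.1 * 65.894 = 22806 Wh
Step 4: range = E_pack / consumption = 22806 / 203.4 = 112.1 km

112.1 km


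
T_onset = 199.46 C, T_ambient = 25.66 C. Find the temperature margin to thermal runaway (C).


Safety margin = 199.46 C - 25.66 C = 173.8 C

173.8 C


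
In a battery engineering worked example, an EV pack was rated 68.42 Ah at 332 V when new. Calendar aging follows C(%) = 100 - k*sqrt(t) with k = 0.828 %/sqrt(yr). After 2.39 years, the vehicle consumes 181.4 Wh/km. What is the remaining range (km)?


Step 1: capacity retention = 100 - 0.828 * sqrt(2.39) = 100 - 0.828 * 1.546 = 98.72%
Step 2: C_now = 68.42 * 98.72/100 = 67.544 Ah
Step 3: E_pack = V * C_now = 332 * 67.544 = 22425 Wh
Step 4: range = E_pack / consumption = 22425 / 181.4 = 123.6 km

123.6 km


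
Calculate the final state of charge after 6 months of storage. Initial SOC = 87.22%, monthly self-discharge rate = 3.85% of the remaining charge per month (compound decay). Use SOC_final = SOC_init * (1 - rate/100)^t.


Monthly retention factor = 1 - 3.85/100 = 0.9615
Over 6 months: factor^6 = 0.79012
SOC_final = 87.22 * 0.79012 = 68.91%

68.91%


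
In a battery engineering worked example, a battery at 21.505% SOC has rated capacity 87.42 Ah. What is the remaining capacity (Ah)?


remaining = SOC / 100 * total = 21.505 / 100 * 87.42 = 18.80 Ah

18.80 Ah


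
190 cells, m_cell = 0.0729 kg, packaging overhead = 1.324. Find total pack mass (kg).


m_pack = n * m_cell * overhead = 190 * 0.0729 * 1.324 = 18.34 kg

18.34 kg


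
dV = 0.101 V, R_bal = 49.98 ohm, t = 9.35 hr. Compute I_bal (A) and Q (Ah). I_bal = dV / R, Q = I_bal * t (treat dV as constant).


First, Ohm's law: I_bal = 0.101 V / 49.98 ohm = 0.0020208 A
Then Q = I * t = 0.0020208 A * 9.35 hr = 0.01889 Ah

I=0.0020208 A, Q=0.01889 Ah


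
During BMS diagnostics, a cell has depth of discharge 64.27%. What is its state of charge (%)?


SOC = 100 - DOD = 100 - 64.27 = 35.73%

35.73%


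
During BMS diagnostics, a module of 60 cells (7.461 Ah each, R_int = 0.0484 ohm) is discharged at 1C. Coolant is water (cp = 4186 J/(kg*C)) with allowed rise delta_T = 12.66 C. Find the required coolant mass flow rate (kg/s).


Step 1: I = 1 * 7.461 = 7.461 A
Step 2: Q_cell = I^2 * R = 7.461^2 * 0.0484 = 2.6943 W
Step 3: Q_total = 60 * 2.6943 = 161.66 W
Step 4: m_dot = Q_total / (cp * dT) = 161.66 / (4186 * 12.66) = 0.003050 kg/s

0.003050 kg/s


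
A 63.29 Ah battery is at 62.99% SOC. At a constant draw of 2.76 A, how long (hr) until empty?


Step 1: remaining = SOC/100 * C_total = 62.99/100 * 63.29 = 39.866 Ah
Step 2: t = remaining / I = 39.866 / 2.76 = 14.44 hr

14.44 hr


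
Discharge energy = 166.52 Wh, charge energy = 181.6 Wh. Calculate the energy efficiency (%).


eta_e = E_dis / E_chg * 100 = 166.52 / 181.6 * 100 = 91.70%

91.70%


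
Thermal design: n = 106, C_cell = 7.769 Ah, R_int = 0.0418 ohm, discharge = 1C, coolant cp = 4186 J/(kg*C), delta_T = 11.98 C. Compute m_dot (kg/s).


Step 1: I = 1 * 7.769 = 7.769 A
Step 2: Q_cell = I^2 * R = 7.769^2 * 0.0418 = 2.5229 W
Step 3: Q_total = 106 * 2.5229 = 267.43 W
Step 4: m_dot = Q_total / (cp * dT) = 267.43 / (4186 * 11.98) = 0.005333 kg/s

0.005333 kg/s


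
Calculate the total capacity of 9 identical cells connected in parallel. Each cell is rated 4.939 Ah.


C_total = 9 * 4.939 = 44.451 Ah

44.451 Ah


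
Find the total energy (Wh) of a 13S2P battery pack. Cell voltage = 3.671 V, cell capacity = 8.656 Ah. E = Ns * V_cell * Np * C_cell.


V_pack = 13 * 3.671 = 47.723 V
C_pack = 2 * 8.656 = 17.312 Ah
E = V_pack * C_pack = 47.723 * 17.312 = 826.2 Wh

826.2 Wh


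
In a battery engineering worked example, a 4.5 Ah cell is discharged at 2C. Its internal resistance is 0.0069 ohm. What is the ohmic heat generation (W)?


Step 1: I = C_rate * capacity = 2 * 4.5 = 9 A
Step 2: Q = I^2 * R = 9^2 * 0.0069 = 81 * 0.0069 = 0.5589 W

0.5589 W


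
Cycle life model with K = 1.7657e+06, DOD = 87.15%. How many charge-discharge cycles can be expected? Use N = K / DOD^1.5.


Step 1: DOD^1.5 = 87.15^1.5 = 813.58
Step 2: N = 1.7657e+06 / 813.58 = 2170 cycles

2170 cycles


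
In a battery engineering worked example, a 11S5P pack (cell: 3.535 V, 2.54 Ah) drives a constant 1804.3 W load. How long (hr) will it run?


Step 1: E_pack = Ns * V_cell * Np * C_cell = 11 * 3.535 * 5 * 2.54 = 493.84 Wh
Step 2: t = E_pack / P = 493.84 / 1804.3 = 0.2737 hr

0.2737 hr


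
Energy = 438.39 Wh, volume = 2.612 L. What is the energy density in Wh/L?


Volumetric ED = 438.39 Wh / 2.612 L = 167.8 Wh/L

167.8 Wh/L


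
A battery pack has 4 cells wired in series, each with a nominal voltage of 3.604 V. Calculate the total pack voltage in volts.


With 4 cells in series at 3.604 V each, V_pack = 14.416 V

14.416 V


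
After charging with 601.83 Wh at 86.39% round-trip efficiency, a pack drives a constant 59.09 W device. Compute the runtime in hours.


Step 1: E_discharge = eta/100 * E_charge = 86.39/100 * 601.83 = 519.92 Wh
Step 2: t = E_discharge / P = 519.92 / 59.09 = 8.799 hr

8.799 hr


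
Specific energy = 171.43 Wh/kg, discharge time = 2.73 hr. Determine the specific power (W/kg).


P_specific = E / t = 171.43 / 2.73 = 62.79 W/kg

62.79 W/kg


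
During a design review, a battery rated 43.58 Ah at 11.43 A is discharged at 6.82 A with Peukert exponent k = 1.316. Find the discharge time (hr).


Step 1: t_rated = C / I_rated = 43.58 / 11.43 = 3.8128 hr
Step 2: ratio = 11.43 / 6.82 = 1.676
Step 3: ratio^k = 1.676^1.316 = 1.9731
Step 4: t = t_rated * ratio^k = 3.8128 * 1.9731 = 7.523 hr

7.523 hr


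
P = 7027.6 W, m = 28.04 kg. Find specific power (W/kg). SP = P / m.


Specific power = 7027.6 W / 28.04 kg = 250.6 W/kg

250.6 W/kg


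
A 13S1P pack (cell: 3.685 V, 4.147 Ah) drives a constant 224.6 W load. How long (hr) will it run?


Step 1: E_pack = Ns * V_cell * Np * C_cell = 13 * 3.685 * 1 * 4.147 = 198.66 Wh
Step 2: t = E_pack / P = 198.66 / 224.6 = 0.8845 hr

0.8845 hr


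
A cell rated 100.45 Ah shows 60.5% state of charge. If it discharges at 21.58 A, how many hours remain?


Step 1: remaining = SOC/100 * C_total = 60.5/100 * 100.45 = 60.772 Ah
Step 2: t = remaining / I = 60.772 / 21.58 = 2.816 hr

2.816 hr


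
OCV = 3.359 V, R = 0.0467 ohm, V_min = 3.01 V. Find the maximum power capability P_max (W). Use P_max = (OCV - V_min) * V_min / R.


dV = OCV - V_min = 0.349 V (so I_max = dV / R)
P_max = dV * V_min / R = 0.349 * 3.01 / 0.0467 = 22.49 W

22.49 W


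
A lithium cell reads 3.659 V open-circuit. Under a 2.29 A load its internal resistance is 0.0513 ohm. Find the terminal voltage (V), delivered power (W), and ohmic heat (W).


Step 1: V_terminal = OCV - I*R = 3.659 - 2.29 * 0.0513 = 3.5415 V
Step 2: P_out = V_terminal * I = 3.5415 * 2.29 = 8.110 W
Step 3: Q = I^2 * R = 2.29^2 * 0.0513 = 0.2690 W

V=3.5415 V, P=8.110 W, Q=0.2690 W


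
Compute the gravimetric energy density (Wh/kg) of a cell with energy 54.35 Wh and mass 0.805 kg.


Specific energy = 54.35 Wh / 0.805 kg = 67.52 Wh/kg

67.52 Wh/kg


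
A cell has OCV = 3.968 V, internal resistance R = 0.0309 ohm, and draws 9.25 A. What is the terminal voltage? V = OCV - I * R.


IR drop = 9.25 * 0.0309 = 0.28583 V
V = 3.968 - 0.28583 = 3.682 V

3.682 V
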